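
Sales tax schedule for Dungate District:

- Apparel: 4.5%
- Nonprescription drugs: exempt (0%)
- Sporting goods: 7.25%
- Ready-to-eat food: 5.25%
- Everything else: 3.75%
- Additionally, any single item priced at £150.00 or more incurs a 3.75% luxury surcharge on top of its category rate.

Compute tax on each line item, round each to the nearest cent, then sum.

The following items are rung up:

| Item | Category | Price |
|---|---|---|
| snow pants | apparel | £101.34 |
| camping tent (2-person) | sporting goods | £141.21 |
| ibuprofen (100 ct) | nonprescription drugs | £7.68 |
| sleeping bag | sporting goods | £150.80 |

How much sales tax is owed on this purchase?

£31.39

Snow pants £101.34: apparel → 4.5% → £4.56
Camping tent (2-person) £141.21: sporting goods → 7.25% → £10.24
Ibuprofen (100 ct) £7.68: nonprescription drugs → 0% → £0.00
Sleeping bag £150.80: sporting goods → 7.25% + 3.75% surcharge = 11% → £16.59
Total tax = £4.56 + £10.24 + £16.59 = £31.39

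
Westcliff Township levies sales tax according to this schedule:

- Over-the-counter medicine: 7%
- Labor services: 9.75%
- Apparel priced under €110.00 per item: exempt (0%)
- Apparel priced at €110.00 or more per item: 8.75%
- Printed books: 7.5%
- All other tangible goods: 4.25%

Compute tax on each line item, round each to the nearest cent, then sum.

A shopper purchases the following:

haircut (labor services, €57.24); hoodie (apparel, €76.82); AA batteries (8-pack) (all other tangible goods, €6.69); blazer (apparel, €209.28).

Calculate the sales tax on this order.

€24.17

Haircut €57.24: labor services → 9.75% → €5.58
Hoodie €76.82: apparel, under €110.00 → 0% → €0.00
AA batteries (8-pack) €6.69: all other tangible goods → 4.25% → €0.28
Blazer €209.28: apparel, €110.00 or more → 8.75% → €18.31
Total tax = €5.58 + €0.28 + €18.31 = €24.17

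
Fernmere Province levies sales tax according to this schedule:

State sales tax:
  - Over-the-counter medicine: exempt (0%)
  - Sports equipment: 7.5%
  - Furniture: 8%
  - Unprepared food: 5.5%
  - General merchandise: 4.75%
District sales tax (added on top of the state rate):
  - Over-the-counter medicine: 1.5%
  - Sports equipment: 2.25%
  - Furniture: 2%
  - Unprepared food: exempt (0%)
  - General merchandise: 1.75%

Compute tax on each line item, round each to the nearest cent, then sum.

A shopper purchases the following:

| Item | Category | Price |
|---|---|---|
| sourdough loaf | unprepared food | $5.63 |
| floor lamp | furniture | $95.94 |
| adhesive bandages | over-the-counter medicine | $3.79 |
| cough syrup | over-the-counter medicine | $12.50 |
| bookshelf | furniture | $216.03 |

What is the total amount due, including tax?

$365.64

Sourdough loaf $5.63: unprepared food → 5.5% + 0% district = 5.5% → $0.31
Floor lamp $95.94: furniture → 8% + 2% district = 10% → $9.59
Adhesive bandages $3.79: over-the-counter medicine → 0% + 1.5% district = 1.5% → $0.06
Cough syrup $12.50: over-the-counter medicine → 0% + 1.5% district = 1.5% → $0.19
Bookshelf $216.03: furniture → 8% + 2% district = 10% → $21.60
Subtotal = $333.89; tax = $31.75; total due = $365.64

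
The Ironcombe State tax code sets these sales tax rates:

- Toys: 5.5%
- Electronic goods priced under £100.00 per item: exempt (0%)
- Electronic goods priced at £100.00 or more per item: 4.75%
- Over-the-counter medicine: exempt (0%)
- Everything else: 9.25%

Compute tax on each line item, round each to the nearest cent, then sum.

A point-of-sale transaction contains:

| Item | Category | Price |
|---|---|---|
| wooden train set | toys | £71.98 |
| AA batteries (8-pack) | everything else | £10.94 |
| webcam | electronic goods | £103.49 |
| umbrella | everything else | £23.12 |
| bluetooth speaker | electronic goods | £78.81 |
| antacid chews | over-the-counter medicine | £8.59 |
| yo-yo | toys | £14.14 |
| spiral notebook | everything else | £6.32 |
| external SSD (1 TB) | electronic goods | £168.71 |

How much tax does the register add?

Wooden train set £71.98: toys → 5.5% → £3.96
AA batteries (8-pack) £10.94: everything else → 9.25% → £1.01
Webcam £103.49: electronic goods, £100.00 or more → 4.75% → £4.92
Umbrella £23.12: everything else → 9.25% → £2.14
Bluetooth speaker £78.81: electronic goods, under £100.00 → 0% → £0.00
Antacid chews £8.59: over-the-counter medicine → 0% → £0.00
Yo-yo £14.14: toys → 5.5% → £0.78
Spiral notebook £6.32: everything else → 9.25% → £0.58
External SSD (1 TB) £168.71: electronic goods, £100.00 or more → 4.75% → £8.01
Total tax = £3.96 + £1.01 + £4.92 + £2.14 + £0.78 + £0.58 + £8.01 = £21.40

£21.40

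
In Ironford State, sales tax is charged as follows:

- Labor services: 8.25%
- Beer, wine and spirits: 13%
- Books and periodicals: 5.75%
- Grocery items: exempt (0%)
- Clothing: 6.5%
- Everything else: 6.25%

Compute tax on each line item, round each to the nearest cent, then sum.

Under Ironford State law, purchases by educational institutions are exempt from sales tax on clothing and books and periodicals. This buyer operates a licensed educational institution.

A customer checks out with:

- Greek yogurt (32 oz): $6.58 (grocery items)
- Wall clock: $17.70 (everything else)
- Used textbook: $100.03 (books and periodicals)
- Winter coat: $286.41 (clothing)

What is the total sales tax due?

Greek yogurt (32 oz) $6.58: grocery items → 0% → $0.00
Wall clock $17.70: everything else → 6.25% → $1.11
Used textbook $100.03: books and periodicals, buyer-exempt → 0% → $0.00
Winter coat $286.41: clothing, buyer-exempt → 0% → $0.00
Total tax = $1.11

$1.11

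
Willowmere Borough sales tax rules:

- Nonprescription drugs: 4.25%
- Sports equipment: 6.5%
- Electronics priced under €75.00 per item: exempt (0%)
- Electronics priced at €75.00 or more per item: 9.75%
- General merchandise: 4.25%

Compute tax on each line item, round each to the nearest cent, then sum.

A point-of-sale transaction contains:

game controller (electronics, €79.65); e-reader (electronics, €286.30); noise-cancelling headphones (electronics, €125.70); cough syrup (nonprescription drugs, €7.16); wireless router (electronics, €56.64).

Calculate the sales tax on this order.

Game controller €79.65: electronics, €75.00 or more → 9.75% → €7.77
E-reader €286.30: electronics, €75.00 or more → 9.75% → €27.91
Noise-cancelling headphones €125.70: electronics, €75.00 or more → 9.75% → €12.26
Cough syrup €7.16: nonprescription drugs → 4.25% → €0.30
Wireless router €56.64: electronics, under €75.00 → 0% → €0.00
Total tax = €7.77 + €27.91 + €12.26 + €0.30 = €48.24

€48.24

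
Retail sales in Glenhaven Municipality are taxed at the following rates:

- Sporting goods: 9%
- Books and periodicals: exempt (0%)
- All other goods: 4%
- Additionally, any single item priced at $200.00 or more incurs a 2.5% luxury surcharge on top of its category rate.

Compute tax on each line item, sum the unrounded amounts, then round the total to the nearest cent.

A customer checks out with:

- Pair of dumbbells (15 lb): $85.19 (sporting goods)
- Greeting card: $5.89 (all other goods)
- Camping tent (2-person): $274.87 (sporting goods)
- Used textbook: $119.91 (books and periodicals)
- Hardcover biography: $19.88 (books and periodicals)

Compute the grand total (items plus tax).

$545.25

Pair of dumbbells (15 lb) $85.19: sporting goods → 9% → $7.6671
Greeting card $5.89: all other goods → 4% → $0.2356
Camping tent (2-person) $274.87: sporting goods → 9% + 2.5% surcharge = 11.5% → $31.61005
Used textbook $119.91: books and periodicals → 0% → $0.00
Hardcover biography $19.88: books and periodicals → 0% → $0.00
Subtotal = $505.74; unrounded tax = $39.51275 → $39.51; total due = $545.25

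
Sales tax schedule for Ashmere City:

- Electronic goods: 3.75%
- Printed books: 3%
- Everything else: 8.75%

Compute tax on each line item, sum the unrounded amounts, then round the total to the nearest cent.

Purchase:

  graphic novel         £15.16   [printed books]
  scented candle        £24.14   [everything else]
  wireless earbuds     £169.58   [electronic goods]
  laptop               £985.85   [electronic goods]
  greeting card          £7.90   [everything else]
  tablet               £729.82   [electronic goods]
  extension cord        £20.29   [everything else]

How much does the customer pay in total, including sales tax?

Graphic novel £15.16: printed books → 3% → £0.4548
Scented candle £24.14: everything else → 8.75% → £2.11225
Wireless earbuds £169.58: electronic goods → 3.75% → £6.35925
Laptop £985.85: electronic goods → 3.75% → £36.969375
Greeting card £7.90: everything else → 8.75% → £0.69125
Tablet £729.82: electronic goods → 3.75% → £27.36825
Extension cord £20.29: everything else → 8.75% → £1.775375
Subtotal = £1952.74; unrounded tax = £75.73055 → £75.73; total due = £2028.47

£2028.47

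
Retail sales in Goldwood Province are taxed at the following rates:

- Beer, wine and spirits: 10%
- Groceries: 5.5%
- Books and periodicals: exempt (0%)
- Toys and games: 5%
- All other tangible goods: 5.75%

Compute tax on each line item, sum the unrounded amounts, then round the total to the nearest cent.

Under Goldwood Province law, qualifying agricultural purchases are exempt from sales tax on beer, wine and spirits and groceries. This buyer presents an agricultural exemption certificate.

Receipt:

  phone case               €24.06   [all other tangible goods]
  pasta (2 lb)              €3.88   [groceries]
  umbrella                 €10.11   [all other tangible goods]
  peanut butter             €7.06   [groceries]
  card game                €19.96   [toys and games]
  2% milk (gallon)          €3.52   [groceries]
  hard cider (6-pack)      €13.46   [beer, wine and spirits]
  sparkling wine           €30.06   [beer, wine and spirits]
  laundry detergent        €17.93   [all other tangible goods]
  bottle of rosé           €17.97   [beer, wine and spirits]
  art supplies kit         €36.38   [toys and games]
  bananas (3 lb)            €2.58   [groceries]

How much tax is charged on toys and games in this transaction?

Card game €19.96: toys and games → 5% → €0.998
Art supplies kit €36.38: toys and games → 5% → €1.819
Tax on toys and games: unrounded sum = €2.817 → €2.82

€2.82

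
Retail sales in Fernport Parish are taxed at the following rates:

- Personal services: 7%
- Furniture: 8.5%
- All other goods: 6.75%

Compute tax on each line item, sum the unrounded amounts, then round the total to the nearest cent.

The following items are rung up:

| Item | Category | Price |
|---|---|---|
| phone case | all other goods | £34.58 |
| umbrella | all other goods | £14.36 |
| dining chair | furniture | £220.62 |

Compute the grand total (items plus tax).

£291.62

Phone case £34.58: all other goods → 6.75% → £2.33415
Umbrella £14.36: all other goods → 6.75% → £0.9693
Dining chair £220.62: furniture → 8.5% → £18.7527
Subtotal = £269.56; unrounded tax = £22.05615 → £22.06; total due = £291.62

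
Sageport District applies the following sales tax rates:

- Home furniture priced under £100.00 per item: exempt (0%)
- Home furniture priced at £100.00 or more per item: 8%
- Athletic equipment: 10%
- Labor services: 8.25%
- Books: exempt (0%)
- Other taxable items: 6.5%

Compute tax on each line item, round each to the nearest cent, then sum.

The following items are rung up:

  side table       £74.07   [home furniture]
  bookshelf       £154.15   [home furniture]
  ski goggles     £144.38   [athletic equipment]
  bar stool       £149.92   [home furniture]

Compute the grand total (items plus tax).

£561.28

Side table £74.07: home furniture, under £100.00 → 0% → £0.00
Bookshelf £154.15: home furniture, £100.00 or more → 8% → £12.33
Ski goggles £144.38: athletic equipment → 10% → £14.44
Bar stool £149.92: home furniture, £100.00 or more → 8% → £11.99
Subtotal = £522.52; tax = £38.76; total due = £561.28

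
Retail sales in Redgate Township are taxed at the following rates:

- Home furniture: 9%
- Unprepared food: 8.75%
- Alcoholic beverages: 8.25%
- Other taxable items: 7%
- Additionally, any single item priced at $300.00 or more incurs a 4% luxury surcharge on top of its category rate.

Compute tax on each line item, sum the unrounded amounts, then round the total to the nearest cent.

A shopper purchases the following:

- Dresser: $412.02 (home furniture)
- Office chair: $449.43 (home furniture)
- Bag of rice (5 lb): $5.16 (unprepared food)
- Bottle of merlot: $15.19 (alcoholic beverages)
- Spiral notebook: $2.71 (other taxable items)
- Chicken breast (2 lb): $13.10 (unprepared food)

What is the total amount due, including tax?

Dresser $412.02: home furniture → 9% + 4% surcharge = 13% → $53.5626
Office chair $449.43: home furniture → 9% + 4% surcharge = 13% → $58.4259
Bag of rice (5 lb) $5.16: unprepared food → 8.75% → $0.4515
Bottle of merlot $15.19: alcoholic beverages → 8.25% → $1.253175
Spiral notebook $2.71: other taxable items → 7% → $0.1897
Chicken breast (2 lb) $13.10: unprepared food → 8.75% → $1.14625
Subtotal = $897.61; unrounded tax = $115.029125 → $115.03; total due = $1012.64

$1012.64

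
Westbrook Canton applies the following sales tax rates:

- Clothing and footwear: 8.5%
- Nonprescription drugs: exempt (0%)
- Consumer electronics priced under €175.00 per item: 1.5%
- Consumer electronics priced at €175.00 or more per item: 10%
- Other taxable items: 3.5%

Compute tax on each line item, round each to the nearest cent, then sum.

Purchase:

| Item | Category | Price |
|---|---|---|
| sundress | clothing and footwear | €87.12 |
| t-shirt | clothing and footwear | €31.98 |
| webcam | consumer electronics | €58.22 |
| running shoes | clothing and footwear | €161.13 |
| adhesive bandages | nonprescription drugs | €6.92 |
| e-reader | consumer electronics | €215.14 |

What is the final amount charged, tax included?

€606.72

Sundress €87.12: clothing and footwear → 8.5% → €7.41
T-shirt €31.98: clothing and footwear → 8.5% → €2.72
Webcam €58.22: consumer electronics, under €175.00 → 1.5% → €0.87
Running shoes €161.13: clothing and footwear → 8.5% → €13.70
Adhesive bandages €6.92: nonprescription drugs → 0% → €0.00
E-reader €215.14: consumer electronics, €175.00 or more → 10% → €21.51
Subtotal = €560.51; tax = €46.21; total due = €606.72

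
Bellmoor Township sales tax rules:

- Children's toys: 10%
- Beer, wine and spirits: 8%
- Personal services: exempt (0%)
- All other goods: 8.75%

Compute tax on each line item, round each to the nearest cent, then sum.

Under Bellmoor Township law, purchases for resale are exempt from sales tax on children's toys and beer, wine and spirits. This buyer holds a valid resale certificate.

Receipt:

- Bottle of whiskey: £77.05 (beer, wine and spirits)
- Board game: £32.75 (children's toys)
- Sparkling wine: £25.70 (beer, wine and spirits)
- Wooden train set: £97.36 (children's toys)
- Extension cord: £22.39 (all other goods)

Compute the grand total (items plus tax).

Bottle of whiskey £77.05: beer, wine and spirits, buyer-exempt → 0% → £0.00
Board game £32.75: children's toys, buyer-exempt → 0% → £0.00
Sparkling wine £25.70: beer, wine and spirits, buyer-exempt → 0% → £0.00
Wooden train set £97.36: children's toys, buyer-exempt → 0% → £0.00
Extension cord £22.39: all other goods → 8.75% → £1.96
Subtotal = £255.25; tax = £1.96; total due = £257.21

£257.21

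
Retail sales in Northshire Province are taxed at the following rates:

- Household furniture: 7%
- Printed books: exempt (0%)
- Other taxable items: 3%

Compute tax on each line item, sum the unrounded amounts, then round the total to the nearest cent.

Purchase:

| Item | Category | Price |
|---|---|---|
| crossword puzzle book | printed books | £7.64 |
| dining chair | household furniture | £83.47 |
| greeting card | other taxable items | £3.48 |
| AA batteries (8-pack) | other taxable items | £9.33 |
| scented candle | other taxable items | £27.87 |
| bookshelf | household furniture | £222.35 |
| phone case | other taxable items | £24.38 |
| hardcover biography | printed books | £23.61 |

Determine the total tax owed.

Crossword puzzle book £7.64: printed books → 0% → £0.00
Dining chair £83.47: household furniture → 7% → £5.8429
Greeting card £3.48: other taxable items → 3% → £0.1044
AA batteries (8-pack) £9.33: other taxable items → 3% → £0.2799
Scented candle £27.87: other taxable items → 3% → £0.8361
Bookshelf £222.35: household furniture → 7% → £15.5645
Phone case £24.38: other taxable items → 3% → £0.7314
Hardcover biography £23.61: printed books → 0% → £0.00
Unrounded tax sum = £23.3592 → £23.36

£23.36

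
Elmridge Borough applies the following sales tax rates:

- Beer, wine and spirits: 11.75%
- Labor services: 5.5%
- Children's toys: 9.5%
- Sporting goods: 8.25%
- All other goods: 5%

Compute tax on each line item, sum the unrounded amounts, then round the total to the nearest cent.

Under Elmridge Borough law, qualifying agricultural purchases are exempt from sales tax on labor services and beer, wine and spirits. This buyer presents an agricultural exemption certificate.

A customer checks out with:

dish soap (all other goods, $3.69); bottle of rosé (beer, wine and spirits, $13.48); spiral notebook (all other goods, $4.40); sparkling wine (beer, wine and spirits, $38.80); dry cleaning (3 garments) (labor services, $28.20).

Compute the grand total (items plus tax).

$88.97

Dish soap $3.69: all other goods → 5% → $0.1845
Bottle of rosé $13.48: beer, wine and spirits, buyer-exempt → 0% → $0.00
Spiral notebook $4.40: all other goods → 5% → $0.22
Sparkling wine $38.80: beer, wine and spirits, buyer-exempt → 0% → $0.00
Dry cleaning (3 garments) $28.20: labor services, buyer-exempt → 0% → $0.00
Subtotal = $88.57; unrounded tax = $0.4045 → $0.40; total due = $88.97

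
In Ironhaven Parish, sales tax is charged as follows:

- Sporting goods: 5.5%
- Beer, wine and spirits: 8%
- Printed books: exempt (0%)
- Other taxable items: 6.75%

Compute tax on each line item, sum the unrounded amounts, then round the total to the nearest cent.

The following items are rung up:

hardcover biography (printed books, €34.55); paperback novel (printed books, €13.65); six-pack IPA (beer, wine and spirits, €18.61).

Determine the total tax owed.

€1.49

Hardcover biography €34.55: printed books → 0% → €0.00
Paperback novel €13.65: printed books → 0% → €0.00
Six-pack IPA €18.61: beer, wine and spirits → 8% → €1.4888
Unrounded tax sum = €1.4888 → €1.49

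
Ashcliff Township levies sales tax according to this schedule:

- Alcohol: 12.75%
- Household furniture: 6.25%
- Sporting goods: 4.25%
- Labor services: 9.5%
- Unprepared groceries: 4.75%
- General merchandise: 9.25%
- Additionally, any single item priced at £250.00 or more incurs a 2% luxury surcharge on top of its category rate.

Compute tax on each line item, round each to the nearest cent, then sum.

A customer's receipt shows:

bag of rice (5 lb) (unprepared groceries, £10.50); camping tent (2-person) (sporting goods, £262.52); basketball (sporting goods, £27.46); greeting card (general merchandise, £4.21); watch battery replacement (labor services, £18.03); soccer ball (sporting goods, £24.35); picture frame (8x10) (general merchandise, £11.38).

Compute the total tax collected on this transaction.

£22.26

Bag of rice (5 lb) £10.50: unprepared groceries → 4.75% → £0.50
Camping tent (2-person) £262.52: sporting goods → 4.25% + 2% surcharge = 6.25% → £16.41
Basketball £27.46: sporting goods → 4.25% → £1.17
Greeting card £4.21: general merchandise → 9.25% → £0.39
Watch battery replacement £18.03: labor services → 9.5% → £1.71
Soccer ball £24.35: sporting goods → 4.25% → £1.03
Picture frame (8x10) £11.38: general merchandise → 9.25% → £1.05
Total tax = £0.50 + £16.41 + £1.17 + £0.39 + £1.71 + £1.03 + £1.05 = £22.26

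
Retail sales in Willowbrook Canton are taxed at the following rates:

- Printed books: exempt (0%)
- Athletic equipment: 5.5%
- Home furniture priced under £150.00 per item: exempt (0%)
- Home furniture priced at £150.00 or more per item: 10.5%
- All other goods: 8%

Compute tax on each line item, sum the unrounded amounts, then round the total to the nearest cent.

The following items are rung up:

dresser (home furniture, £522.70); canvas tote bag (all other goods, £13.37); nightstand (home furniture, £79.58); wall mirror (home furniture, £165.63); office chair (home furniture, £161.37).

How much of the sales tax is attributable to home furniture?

Dresser £522.70: home furniture, £150.00 or more → 10.5% → £54.8835
Nightstand £79.58: home furniture, under £150.00 → 0% → £0.00
Wall mirror £165.63: home furniture, £150.00 or more → 10.5% → £17.39115
Office chair £161.37: home furniture, £150.00 or more → 10.5% → £16.94385
Tax on home furniture: unrounded sum = £89.2185 → £89.22

£89.22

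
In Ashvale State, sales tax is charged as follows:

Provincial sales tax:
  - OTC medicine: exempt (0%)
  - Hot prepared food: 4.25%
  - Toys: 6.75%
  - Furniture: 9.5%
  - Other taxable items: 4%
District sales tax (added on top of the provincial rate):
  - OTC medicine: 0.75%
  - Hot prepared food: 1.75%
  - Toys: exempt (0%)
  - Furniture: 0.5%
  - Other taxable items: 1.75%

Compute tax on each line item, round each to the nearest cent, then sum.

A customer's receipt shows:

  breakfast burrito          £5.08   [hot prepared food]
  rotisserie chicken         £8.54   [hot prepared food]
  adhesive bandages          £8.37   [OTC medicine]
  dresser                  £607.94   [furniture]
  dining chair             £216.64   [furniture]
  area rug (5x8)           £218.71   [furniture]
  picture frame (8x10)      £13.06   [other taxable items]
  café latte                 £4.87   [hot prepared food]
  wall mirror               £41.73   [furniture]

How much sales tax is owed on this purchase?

Breakfast burrito £5.08: hot prepared food → 4.25% + 1.75% district = 6% → £0.30
Rotisserie chicken £8.54: hot prepared food → 4.25% + 1.75% district = 6% → £0.51
Adhesive bandages £8.37: OTC medicine → 0% + 0.75% district = 0.75% → £0.06
Dresser £607.94: furniture → 9.5% + 0.5% district = 10% → £60.79
Dining chair £216.64: furniture → 9.5% + 0.5% district = 10% → £21.66
Area rug (5x8) £218.71: furniture → 9.5% + 0.5% district = 10% → £21.87
Picture frame (8x10) £13.06: other taxable items → 4% + 1.75% district = 5.75% → £0.75
Café latte £4.87: hot prepared food → 4.25% + 1.75% district = 6% → £0.29
Wall mirror £41.73: furniture → 9.5% + 0.5% district = 10% → £4.17
Total tax = £0.30 + £0.51 + £0.06 + £60.79 + £21.66 + £21.87 + £0.75 + £0.29 + £4.17 = £110.40

£110.40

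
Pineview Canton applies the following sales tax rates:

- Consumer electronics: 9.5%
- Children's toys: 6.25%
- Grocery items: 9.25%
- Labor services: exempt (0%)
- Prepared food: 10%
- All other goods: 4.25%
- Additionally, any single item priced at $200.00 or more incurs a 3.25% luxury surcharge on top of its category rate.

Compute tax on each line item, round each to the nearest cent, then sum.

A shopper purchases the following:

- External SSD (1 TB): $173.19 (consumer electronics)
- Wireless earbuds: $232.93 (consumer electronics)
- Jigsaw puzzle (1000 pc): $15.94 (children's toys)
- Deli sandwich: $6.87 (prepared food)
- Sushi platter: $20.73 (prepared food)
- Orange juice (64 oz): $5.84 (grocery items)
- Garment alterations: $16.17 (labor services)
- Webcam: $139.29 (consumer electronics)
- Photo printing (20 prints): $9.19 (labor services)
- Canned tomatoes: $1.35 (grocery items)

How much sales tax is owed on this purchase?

External SSD (1 TB) $173.19: consumer electronics → 9.5% → $16.45
Wireless earbuds $232.93: consumer electronics → 9.5% + 3.25% surcharge = 12.75% → $29.70
Jigsaw puzzle (1000 pc) $15.94: children's toys → 6.25% → $1.00
Deli sandwich $6.87: prepared food → 10% → $0.69
Sushi platter $20.73: prepared food → 10% → $2.07
Orange juice (64 oz) $5.84: grocery items → 9.25% → $0.54
Garment alterations $16.17: labor services → 0% → $0.00
Webcam $139.29: consumer electronics → 9.5% → $13.23
Photo printing (20 prints) $9.19: labor services → 0% → $0.00
Canned tomatoes $1.35: grocery items → 9.25% → $0.12
Total tax = $16.45 + $29.70 + $1.00 + $0.69 + $2.07 + $0.54 + $13.23 + $0.12 = $63.80

$63.80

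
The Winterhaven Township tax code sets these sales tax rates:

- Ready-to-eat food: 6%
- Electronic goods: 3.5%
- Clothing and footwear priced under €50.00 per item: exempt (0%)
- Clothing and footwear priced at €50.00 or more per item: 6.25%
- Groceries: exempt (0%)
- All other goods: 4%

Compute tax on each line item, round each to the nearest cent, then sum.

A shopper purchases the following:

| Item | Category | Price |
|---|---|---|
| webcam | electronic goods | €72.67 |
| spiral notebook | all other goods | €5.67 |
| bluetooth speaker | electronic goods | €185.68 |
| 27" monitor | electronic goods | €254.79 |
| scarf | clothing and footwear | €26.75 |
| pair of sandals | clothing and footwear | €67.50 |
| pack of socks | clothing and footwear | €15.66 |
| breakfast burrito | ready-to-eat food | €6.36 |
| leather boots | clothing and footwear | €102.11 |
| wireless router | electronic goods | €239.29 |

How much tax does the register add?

Webcam €72.67: electronic goods → 3.5% → €2.54
Spiral notebook €5.67: all other goods → 4% → €0.23
Bluetooth speaker €185.68: electronic goods → 3.5% → €6.50
27" monitor €254.79: electronic goods → 3.5% → €8.92
Scarf €26.75: clothing and footwear, under €50.00 → 0% → €0.00
Pair of sandals €67.50: clothing and footwear, €50.00 or more → 6.25% → €4.22
Pack of socks €15.66: clothing and footwear, under €50.00 → 0% → €0.00
Breakfast burrito €6.36: ready-to-eat food → 6% → €0.38
Leather boots €102.11: clothing and footwear, €50.00 or more → 6.25% → €6.38
Wireless router €239.29: electronic goods → 3.5% → €8.38
Total tax = €2.54 + €0.23 + €6.50 + €8.92 + €4.22 + €0.38 + €6.38 + €8.38 = €37.55

€37.55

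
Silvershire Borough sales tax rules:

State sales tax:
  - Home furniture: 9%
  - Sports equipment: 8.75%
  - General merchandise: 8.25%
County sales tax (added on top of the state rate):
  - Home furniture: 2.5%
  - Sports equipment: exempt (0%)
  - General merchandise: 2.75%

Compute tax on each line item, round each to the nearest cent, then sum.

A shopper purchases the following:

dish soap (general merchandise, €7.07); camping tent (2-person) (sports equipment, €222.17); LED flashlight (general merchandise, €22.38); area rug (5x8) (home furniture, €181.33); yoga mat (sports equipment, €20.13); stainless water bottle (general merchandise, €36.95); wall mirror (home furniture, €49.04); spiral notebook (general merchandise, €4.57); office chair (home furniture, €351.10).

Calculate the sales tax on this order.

€95.87

Dish soap €7.07: general merchandise → 8.25% + 2.75% county = 11% → €0.78
Camping tent (2-person) €222.17: sports equipment → 8.75% + 0% county = 8.75% → €19.44
LED flashlight €22.38: general merchandise → 8.25% + 2.75% county = 11% → €2.46
Area rug (5x8) €181.33: home furniture → 9% + 2.5% county = 11.5% → €20.85
Yoga mat €20.13: sports equipment → 8.75% + 0% county = 8.75% → €1.76
Stainless water bottle €36.95: general merchandise → 8.25% + 2.75% county = 11% → €4.06
Wall mirror €49.04: home furniture → 9% + 2.5% county = 11.5% → €5.64
Spiral notebook €4.57: general merchandise → 8.25% + 2.75% county = 11% → €0.50
Office chair €351.10: home furniture → 9% + 2.5% county = 11.5% → €40.38
Total tax = €0.78 + €19.44 + €2.46 + €20.85 + €1.76 + €4.06 + €5.64 + €0.50 + €40.38 = €95.87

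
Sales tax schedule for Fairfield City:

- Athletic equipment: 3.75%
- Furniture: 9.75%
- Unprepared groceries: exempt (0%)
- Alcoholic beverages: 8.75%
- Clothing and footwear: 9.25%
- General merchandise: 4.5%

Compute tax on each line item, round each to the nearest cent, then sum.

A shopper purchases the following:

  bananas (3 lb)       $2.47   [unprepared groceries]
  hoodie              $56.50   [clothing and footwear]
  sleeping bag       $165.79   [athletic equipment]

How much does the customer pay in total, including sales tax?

Bananas (3 lb) $2.47: unprepared groceries → 0% → $0.00
Hoodie $56.50: clothing and footwear → 9.25% → $5.23
Sleeping bag $165.79: athletic equipment → 3.75% → $6.22
Subtotal = $224.76; tax = $11.45; total due = $236.21

$236.21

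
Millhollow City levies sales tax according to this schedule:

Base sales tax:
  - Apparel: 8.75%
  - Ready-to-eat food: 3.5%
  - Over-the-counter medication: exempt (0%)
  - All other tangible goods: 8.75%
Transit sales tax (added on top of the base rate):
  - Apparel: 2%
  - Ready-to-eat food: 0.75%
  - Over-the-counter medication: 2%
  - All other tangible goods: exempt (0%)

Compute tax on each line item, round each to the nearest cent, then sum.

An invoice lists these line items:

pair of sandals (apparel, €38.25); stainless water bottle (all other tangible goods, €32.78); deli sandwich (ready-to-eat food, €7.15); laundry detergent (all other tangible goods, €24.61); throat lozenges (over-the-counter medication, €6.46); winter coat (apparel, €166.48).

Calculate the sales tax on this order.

Pair of sandals €38.25: apparel → 8.75% + 2% transit = 10.75% → €4.11
Stainless water bottle €32.78: all other tangible goods → 8.75% + 0% transit = 8.75% → €2.87
Deli sandwich €7.15: ready-to-eat food → 3.5% + 0.75% transit = 4.25% → €0.30
Laundry detergent €24.61: all other tangible goods → 8.75% + 0% transit = 8.75% → €2.15
Throat lozenges €6.46: over-the-counter medication → 0% + 2% transit = 2% → €0.13
Winter coat €166.48: apparel → 8.75% + 2% transit = 10.75% → €17.90
Total tax = €4.11 + €2.87 + €0.30 + €2.15 + €0.13 + €17.90 = €27.46

€27.46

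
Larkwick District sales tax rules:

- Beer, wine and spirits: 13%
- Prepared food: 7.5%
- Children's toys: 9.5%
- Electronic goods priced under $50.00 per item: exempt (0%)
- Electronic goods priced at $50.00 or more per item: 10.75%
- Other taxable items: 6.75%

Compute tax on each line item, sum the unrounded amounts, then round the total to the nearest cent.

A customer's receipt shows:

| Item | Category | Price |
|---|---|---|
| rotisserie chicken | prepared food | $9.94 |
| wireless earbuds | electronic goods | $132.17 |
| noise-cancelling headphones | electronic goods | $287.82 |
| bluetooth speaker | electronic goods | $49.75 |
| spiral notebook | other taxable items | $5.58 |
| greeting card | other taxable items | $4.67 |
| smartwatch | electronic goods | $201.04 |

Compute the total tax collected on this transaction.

Rotisserie chicken $9.94: prepared food → 7.5% → $0.7455
Wireless earbuds $132.17: electronic goods, $50.00 or more → 10.75% → $14.208275
Noise-cancelling headphones $287.82: electronic goods, $50.00 or more → 10.75% → $30.94065
Bluetooth speaker $49.75: electronic goods, under $50.00 → 0% → $0.00
Spiral notebook $5.58: other taxable items → 6.75% → $0.37665
Greeting card $4.67: other taxable items → 6.75% → $0.315225
Smartwatch $201.04: electronic goods, $50.00 or more → 10.75% → $21.6118
Unrounded tax sum = $68.1981 → $68.20

$68.20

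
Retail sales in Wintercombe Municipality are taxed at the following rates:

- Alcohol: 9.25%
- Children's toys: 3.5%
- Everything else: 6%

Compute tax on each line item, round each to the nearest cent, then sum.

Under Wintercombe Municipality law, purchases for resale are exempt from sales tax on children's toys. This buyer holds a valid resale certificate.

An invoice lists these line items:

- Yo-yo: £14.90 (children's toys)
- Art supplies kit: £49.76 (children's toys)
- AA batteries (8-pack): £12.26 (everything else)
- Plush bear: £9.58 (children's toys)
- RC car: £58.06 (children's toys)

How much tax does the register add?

Yo-yo £14.90: children's toys, buyer-exempt → 0% → £0.00
Art supplies kit £49.76: children's toys, buyer-exempt → 0% → £0.00
AA batteries (8-pack) £12.26: everything else → 6% → £0.74
Plush bear £9.58: children's toys, buyer-exempt → 0% → £0.00
RC car £58.06: children's toys, buyer-exempt → 0% → £0.00
Total tax = £0.74

£0.74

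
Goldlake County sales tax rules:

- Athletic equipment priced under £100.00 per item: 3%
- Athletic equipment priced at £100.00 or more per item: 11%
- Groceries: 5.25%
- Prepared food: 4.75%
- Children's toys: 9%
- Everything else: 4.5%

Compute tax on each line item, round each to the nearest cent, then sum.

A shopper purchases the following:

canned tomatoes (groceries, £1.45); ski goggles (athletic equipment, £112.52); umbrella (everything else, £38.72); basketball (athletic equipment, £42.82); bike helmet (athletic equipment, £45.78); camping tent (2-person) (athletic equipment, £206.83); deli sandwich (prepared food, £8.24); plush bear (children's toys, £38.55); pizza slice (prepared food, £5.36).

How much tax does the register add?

£43.71

Canned tomatoes £1.45: groceries → 5.25% → £0.08
Ski goggles £112.52: athletic equipment, £100.00 or more → 11% → £12.38
Umbrella £38.72: everything else → 4.5% → £1.74
Basketball £42.82: athletic equipment, under £100.00 → 3% → £1.28
Bike helmet £45.78: athletic equipment, under £100.00 → 3% → £1.37
Camping tent (2-person) £206.83: athletic equipment, £100.00 or more → 11% → £22.75
Deli sandwich £8.24: prepared food → 4.75% → £0.39
Plush bear £38.55: children's toys → 9% → £3.47
Pizza slice £5.36: prepared food → 4.75% → £0.25
Total tax = £0.08 + £12.38 + £1.74 + £1.28 + £1.37 + £22.75 + £0.39 + £3.47 + £0.25 = £43.71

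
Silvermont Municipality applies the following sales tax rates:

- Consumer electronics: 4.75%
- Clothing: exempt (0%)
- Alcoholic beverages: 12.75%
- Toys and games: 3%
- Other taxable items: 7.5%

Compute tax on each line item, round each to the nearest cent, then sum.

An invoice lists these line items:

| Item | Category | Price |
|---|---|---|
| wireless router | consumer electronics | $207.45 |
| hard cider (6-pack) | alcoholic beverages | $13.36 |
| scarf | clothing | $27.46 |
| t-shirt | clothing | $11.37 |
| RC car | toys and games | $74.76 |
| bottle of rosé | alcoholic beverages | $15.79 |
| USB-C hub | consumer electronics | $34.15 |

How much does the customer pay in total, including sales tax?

$401.76

Wireless router $207.45: consumer electronics → 4.75% → $9.85
Hard cider (6-pack) $13.36: alcoholic beverages → 12.75% → $1.70
Scarf $27.46: clothing → 0% → $0.00
T-shirt $11.37: clothing → 0% → $0.00
RC car $74.76: toys and games → 3% → $2.24
Bottle of rosé $15.79: alcoholic beverages → 12.75% → $2.01
USB-C hub $34.15: consumer electronics → 4.75% → $1.62
Subtotal = $384.34; tax = $17.42; total due = $401.76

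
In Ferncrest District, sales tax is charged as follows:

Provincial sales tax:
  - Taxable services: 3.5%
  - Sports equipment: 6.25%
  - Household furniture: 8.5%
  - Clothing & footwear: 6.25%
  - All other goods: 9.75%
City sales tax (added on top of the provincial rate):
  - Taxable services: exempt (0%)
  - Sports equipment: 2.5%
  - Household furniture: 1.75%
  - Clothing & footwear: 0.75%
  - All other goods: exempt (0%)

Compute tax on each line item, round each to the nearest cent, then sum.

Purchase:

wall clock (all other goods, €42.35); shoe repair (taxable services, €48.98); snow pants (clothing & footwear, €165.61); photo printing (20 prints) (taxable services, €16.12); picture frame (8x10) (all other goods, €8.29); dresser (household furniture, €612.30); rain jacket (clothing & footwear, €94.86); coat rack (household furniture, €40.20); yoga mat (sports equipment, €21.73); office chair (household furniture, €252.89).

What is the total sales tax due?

Wall clock €42.35: all other goods → 9.75% + 0% city = 9.75% → €4.13
Shoe repair €48.98: taxable services → 3.5% + 0% city = 3.5% → €1.71
Snow pants €165.61: clothing & footwear → 6.25% + 0.75% city = 7% → €11.59
Photo printing (20 prints) €16.12: taxable services → 3.5% + 0% city = 3.5% → €0.56
Picture frame (8x10) €8.29: all other goods → 9.75% + 0% city = 9.75% → €0.81
Dresser €612.30: household furniture → 8.5% + 1.75% city = 10.25% → €62.76
Rain jacket €94.86: clothing & footwear → 6.25% + 0.75% city = 7% → €6.64
Coat rack €40.20: household furniture → 8.5% + 1.75% city = 10.25% → €4.12
Yoga mat €21.73: sports equipment → 6.25% + 2.5% city = 8.75% → €1.90
Office chair €252.89: household furniture → 8.5% + 1.75% city = 10.25% → €25.92
Total tax = €4.13 + €1.71 + €11.59 + €0.56 + €0.81 + €62.76 + €6.64 + €4.12 + €1.90 + €25.92 = €120.14

€120.14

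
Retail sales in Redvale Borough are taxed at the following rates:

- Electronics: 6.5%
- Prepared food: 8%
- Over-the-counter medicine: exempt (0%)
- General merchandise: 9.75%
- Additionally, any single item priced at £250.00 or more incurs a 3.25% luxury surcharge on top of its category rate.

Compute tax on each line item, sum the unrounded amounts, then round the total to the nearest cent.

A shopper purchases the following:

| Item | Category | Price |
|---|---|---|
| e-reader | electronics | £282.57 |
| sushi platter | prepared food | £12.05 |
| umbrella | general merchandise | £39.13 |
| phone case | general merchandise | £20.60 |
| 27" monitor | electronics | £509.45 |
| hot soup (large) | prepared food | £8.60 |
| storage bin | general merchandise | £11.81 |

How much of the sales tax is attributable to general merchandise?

£6.98

Umbrella £39.13: general merchandise → 9.75% → £3.815175
Phone case £20.60: general merchandise → 9.75% → £2.0085
Storage bin £11.81: general merchandise → 9.75% → £1.151475
Tax on general merchandise: unrounded sum = £6.97515 → £6.98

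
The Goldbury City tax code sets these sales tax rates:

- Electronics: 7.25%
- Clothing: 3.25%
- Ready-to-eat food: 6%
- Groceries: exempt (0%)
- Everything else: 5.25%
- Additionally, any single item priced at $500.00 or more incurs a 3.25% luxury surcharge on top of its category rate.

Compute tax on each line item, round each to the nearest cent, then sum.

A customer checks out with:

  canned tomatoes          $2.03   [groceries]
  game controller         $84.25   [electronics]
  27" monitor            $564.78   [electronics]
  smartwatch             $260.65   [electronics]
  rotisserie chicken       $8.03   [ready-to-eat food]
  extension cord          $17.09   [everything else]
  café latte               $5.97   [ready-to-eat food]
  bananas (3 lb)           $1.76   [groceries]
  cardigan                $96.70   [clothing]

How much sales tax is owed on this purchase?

Canned tomatoes $2.03: groceries → 0% → $0.00
Game controller $84.25: electronics → 7.25% → $6.11
27" monitor $564.78: electronics → 7.25% + 3.25% surcharge = 10.5% → $59.30
Smartwatch $260.65: electronics → 7.25% → $18.90
Rotisserie chicken $8.03: ready-to-eat food → 6% → $0.48
Extension cord $17.09: everything else → 5.25% → $0.90
Café latte $5.97: ready-to-eat food → 6% → $0.36
Bananas (3 lb) $1.76: groceries → 0% → $0.00
Cardigan $96.70: clothing → 3.25% → $3.14
Total tax = $6.11 + $59.30 + $18.90 + $0.48 + $0.90 + $0.36 + $3.14 = $89.19

$89.19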